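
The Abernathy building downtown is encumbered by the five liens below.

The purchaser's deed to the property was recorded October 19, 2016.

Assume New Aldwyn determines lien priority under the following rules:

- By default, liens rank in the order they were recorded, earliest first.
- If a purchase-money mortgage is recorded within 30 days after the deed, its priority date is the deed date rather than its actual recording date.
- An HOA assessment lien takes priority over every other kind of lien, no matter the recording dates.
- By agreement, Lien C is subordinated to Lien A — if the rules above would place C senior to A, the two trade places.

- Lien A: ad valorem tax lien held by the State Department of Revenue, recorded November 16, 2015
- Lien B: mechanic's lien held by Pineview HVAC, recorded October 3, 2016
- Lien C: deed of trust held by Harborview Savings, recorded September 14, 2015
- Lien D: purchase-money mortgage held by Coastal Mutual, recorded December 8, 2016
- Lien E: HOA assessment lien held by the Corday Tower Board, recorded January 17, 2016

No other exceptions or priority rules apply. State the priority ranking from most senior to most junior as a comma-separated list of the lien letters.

E, A, C, B, D

Adjusting effective dates: D was recorded 50 days after the deed, outside the 30-day window, so it keeps its recording date.
As an HOA assessment lien, E is senior to every other lien.
Remaining liens by effective date: C (September 14, 2015), A (November 16, 2015), B (October 3, 2016), D (December 8, 2016).
The subordination applies — C was senior to A — so C and A swap.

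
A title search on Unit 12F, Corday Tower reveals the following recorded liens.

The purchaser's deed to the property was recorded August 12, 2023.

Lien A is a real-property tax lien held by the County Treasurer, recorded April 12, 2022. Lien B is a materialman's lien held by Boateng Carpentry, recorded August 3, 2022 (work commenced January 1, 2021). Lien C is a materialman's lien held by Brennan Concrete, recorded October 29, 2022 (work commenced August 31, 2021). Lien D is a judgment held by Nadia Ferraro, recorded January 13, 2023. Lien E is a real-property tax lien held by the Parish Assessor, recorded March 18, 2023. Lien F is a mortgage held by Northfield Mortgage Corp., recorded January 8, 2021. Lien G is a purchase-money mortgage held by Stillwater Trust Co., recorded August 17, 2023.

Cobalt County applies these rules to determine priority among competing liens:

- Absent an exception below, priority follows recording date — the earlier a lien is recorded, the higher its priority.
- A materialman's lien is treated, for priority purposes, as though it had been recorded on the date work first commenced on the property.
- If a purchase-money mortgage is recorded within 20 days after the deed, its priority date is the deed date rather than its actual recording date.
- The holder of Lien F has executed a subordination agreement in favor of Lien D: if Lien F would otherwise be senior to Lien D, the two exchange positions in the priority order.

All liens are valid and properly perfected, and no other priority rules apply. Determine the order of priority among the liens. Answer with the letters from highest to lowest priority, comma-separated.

Effective dates after the stated exceptions: B's effective date is January 1, 2021, when work began; C relates back to August 31, 2021 (work commenced); G's effective date is the deed date, August 12, 2023.
Ordering by effective date: B (January 1, 2021), F (January 8, 2021), C (August 31, 2021), A (April 12, 2022), D (January 13, 2023), E (March 18, 2023), G (August 12, 2023).
F is senior to D before the subordination, so the two trade places.

B, D, C, A, F, E, G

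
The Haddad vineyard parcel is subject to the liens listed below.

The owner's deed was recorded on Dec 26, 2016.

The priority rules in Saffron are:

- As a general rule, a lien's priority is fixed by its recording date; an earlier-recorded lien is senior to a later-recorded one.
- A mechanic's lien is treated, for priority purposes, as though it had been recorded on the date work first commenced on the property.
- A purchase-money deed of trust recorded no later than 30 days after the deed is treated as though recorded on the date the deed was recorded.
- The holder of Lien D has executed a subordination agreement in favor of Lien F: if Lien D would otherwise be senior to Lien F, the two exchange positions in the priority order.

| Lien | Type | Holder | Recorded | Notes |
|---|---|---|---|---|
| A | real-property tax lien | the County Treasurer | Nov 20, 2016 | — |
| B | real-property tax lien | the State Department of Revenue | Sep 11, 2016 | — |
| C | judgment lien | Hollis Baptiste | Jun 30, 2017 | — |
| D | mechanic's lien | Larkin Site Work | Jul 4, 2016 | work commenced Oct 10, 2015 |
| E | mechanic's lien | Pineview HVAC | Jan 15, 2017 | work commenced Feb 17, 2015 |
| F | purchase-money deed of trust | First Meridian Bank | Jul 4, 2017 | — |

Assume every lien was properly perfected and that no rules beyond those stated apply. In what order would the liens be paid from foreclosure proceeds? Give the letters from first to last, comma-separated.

E, F, B, A, C, D

First, effective dates: D's effective date is Oct 10, 2015, when work began; E is treated as recorded Feb 17, 2015, the work-commencement date; F was recorded 190 days after the deed — beyond 30 days — so no relation-back applies.
By effective date, earliest first: E (Feb 17, 2015), D (Oct 10, 2015), B (Sep 11, 2016), A (Nov 20, 2016), C (Jun 30, 2017), F (Jul 4, 2017).
The subordination applies — D was senior to F — so D and F swap.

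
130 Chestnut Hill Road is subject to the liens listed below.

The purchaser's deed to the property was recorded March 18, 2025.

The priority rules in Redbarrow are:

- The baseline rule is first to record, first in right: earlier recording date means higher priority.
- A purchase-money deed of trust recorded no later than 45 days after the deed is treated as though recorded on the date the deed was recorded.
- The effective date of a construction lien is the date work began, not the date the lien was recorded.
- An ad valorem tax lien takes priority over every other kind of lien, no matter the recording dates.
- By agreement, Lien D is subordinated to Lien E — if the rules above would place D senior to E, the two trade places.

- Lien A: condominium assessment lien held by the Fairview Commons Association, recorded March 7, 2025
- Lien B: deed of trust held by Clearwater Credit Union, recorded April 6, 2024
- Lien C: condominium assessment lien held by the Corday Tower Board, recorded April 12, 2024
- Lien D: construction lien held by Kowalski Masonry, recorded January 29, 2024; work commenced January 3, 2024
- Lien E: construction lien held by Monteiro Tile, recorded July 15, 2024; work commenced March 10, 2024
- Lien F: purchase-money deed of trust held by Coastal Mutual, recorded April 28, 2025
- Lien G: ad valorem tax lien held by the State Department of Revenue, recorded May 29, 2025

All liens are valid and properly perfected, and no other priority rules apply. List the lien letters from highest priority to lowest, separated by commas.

Effective dates: D's effective date is January 3, 2024, when work began; E relates back to March 10, 2024 (work commenced); F's effective date is the deed date, March 18, 2025.
G, as an ad valorem tax lien, has superpriority and ranks first.
Remaining liens by effective date: D (January 3, 2024), E (March 10, 2024), B (April 6, 2024), C (April 12, 2024), A (March 7, 2025), F (March 18, 2025).
D would otherwise be senior to E, so under the subordination agreement D and E exchange positions.

G, E, D, B, C, A, F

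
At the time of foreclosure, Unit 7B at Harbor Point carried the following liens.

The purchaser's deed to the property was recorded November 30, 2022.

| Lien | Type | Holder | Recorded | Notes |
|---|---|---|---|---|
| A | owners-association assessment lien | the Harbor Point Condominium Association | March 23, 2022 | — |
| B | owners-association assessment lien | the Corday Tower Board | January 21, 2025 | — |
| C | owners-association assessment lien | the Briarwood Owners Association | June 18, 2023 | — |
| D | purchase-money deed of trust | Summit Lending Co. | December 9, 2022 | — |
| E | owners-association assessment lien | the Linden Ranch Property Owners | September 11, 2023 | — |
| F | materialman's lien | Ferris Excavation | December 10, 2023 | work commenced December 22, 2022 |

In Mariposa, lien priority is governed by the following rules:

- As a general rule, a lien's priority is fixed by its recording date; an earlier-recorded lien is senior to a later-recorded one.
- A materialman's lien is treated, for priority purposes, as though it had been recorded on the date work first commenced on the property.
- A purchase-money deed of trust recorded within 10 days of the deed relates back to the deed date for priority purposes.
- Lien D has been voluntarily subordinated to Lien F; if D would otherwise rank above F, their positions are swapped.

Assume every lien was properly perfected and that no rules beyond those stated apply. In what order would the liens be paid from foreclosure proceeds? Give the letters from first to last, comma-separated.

Effective dates: D relates back to the deed date November 30, 2022; F's effective date is December 22, 2022, when work began.
Ordering by effective date: A (March 23, 2022), D (November 30, 2022), F (December 22, 2022), C (June 18, 2023), E (September 11, 2023), B (January 21, 2025).
D is senior to F before the subordination, so the two trade places.

A, F, D, C, E, B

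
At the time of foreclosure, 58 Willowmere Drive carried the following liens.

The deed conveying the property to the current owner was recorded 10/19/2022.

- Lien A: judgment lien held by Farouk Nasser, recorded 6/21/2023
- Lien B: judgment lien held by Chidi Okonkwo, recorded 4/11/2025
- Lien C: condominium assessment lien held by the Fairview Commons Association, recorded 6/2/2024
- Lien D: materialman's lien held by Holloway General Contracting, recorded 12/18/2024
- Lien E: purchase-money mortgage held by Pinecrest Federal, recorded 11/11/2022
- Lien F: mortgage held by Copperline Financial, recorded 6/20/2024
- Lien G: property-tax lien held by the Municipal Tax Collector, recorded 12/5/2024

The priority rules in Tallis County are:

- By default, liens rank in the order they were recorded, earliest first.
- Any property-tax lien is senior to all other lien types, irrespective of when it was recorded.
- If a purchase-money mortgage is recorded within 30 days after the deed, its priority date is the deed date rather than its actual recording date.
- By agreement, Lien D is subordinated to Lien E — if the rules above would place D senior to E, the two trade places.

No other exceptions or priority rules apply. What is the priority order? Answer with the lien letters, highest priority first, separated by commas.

G, E, A, C, F, D, B

First, effective dates: E's effective date is the deed date, 10/19/2022.
G is a property-tax lien and takes priority over every other lien.
Remaining liens by effective date: E (10/19/2022), A (6/21/2023), C (6/2/2024), F (6/20/2024), D (12/18/2024), B (4/11/2025).
D is already junior to E, so the subordination agreement changes nothing.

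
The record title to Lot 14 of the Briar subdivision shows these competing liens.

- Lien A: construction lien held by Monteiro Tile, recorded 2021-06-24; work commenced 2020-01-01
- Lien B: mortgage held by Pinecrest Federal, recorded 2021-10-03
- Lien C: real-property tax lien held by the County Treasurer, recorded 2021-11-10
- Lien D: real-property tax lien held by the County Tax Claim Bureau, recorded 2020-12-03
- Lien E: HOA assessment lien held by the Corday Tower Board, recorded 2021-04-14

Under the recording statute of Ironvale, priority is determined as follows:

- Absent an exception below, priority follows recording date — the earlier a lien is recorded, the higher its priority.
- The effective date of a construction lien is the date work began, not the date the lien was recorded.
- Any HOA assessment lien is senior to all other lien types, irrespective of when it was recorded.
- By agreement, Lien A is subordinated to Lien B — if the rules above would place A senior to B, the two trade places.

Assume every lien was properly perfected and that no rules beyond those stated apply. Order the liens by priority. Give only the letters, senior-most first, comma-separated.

E, B, D, A, C

Effective dates after the stated exceptions: A's effective date is 2020-01-01, when work began.
E is an HOA assessment lien and takes priority over every other lien.
Remaining liens by effective date: A (2020-01-01), D (2020-12-03), B (2021-10-03), C (2021-11-10).
The subordination applies — A was senior to B — so A and B swap.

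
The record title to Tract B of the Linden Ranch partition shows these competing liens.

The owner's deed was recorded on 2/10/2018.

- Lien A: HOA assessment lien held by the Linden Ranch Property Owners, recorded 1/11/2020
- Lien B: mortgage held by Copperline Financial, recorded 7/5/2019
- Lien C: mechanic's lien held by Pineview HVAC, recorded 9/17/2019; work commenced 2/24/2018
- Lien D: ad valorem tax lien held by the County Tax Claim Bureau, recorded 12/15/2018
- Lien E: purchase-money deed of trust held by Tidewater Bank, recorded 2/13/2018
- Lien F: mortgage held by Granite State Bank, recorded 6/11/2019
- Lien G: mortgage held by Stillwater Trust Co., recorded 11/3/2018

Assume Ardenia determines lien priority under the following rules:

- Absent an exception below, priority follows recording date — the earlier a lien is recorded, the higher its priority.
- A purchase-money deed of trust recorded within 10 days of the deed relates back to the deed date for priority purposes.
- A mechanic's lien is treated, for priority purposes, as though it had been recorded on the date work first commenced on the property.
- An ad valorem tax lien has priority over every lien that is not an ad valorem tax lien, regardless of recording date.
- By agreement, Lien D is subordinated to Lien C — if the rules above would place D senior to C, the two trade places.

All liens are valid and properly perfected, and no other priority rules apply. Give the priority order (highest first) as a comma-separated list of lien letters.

Effective dates: C is treated as recorded 2/24/2018, the work-commencement date; E relates back to the deed date 2/10/2018.
D is an ad valorem tax lien, so it outranks all other liens regardless of date.
Among the remaining liens, by effective date: E (2/10/2018), C (2/24/2018), G (11/3/2018), F (6/11/2019), B (7/5/2019), A (1/11/2020).
D is senior to C before the subordination, so the two trade places.

C, E, D, G, F, B, A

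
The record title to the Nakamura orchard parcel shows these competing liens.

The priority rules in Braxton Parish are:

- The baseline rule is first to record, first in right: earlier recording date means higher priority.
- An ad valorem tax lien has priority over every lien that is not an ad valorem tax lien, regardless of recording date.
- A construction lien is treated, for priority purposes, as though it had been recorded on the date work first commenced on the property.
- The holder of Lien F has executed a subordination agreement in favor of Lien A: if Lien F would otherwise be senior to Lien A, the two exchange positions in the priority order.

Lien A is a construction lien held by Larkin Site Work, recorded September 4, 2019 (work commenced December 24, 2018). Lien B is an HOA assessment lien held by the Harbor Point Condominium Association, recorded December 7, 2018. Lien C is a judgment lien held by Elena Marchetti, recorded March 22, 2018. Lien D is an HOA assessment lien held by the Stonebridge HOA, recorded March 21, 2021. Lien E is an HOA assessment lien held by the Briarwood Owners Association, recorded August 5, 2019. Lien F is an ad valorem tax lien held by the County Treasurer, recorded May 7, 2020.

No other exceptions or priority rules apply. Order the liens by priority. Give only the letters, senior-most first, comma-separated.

Adjusting effective dates: A is treated as recorded December 24, 2018, the work-commencement date.
As an ad valorem tax lien, F is senior to every other lien.
The other liens, earliest effective date first: C (March 22, 2018), B (December 7, 2018), A (December 24, 2018), E (August 5, 2019), D (March 21, 2021).
The subordination applies — F was senior to A — so F and A swap.

A, C, B, F, E, D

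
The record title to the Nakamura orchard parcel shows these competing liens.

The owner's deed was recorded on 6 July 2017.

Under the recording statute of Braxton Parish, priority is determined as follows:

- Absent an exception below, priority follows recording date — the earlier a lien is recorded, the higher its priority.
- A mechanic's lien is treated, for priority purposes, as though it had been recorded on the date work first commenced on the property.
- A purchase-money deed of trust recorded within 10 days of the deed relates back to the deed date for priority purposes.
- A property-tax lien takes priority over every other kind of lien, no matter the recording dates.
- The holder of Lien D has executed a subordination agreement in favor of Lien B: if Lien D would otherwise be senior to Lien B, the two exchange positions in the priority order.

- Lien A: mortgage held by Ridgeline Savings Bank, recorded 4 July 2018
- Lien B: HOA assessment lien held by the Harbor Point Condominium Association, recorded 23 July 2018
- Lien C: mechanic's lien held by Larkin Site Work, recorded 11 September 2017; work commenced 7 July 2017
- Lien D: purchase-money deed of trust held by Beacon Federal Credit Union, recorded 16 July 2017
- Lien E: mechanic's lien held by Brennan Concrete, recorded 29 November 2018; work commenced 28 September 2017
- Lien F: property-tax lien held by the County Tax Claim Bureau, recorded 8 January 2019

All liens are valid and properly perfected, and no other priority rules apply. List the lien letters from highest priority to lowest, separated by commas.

Effective dates after the stated exceptions: C's effective date is 7 July 2017, when work began; D's effective date is the deed date, 6 July 2017; E is treated as recorded 28 September 2017, the work-commencement date.
F is a property-tax lien and takes priority over every other lien.
Remaining liens by effective date: D (6 July 2017), C (7 July 2017), E (28 September 2017), A (4 July 2018), B (23 July 2018).
The subordination applies — D was senior to B — so D and B swap.

F, B, C, E, A, D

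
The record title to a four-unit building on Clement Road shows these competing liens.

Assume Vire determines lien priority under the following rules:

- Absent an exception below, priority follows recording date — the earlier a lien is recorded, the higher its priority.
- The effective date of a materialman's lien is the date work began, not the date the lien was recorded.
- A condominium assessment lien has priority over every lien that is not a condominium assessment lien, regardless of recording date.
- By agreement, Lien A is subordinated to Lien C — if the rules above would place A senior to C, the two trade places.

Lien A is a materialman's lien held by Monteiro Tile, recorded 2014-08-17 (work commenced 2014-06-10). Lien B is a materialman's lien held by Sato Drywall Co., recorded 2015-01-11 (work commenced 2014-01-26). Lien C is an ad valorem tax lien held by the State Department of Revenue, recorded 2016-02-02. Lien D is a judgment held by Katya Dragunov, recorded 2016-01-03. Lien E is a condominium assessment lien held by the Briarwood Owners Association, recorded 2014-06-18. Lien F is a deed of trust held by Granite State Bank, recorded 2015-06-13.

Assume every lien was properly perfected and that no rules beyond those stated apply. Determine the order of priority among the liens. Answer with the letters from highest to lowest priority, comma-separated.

E, B, C, F, D, A

Adjusting effective dates: A relates back to 2014-06-10 (work commenced); B relates back to 2014-01-26 (work commenced).
E is a condominium assessment lien and takes priority over every other lien.
Ordering the rest by effective date: B (2014-01-26), A (2014-06-10), F (2015-06-13), D (2016-01-03), C (2016-02-02).
A would otherwise be senior to C, so under the subordination agreement A and C exchange positions.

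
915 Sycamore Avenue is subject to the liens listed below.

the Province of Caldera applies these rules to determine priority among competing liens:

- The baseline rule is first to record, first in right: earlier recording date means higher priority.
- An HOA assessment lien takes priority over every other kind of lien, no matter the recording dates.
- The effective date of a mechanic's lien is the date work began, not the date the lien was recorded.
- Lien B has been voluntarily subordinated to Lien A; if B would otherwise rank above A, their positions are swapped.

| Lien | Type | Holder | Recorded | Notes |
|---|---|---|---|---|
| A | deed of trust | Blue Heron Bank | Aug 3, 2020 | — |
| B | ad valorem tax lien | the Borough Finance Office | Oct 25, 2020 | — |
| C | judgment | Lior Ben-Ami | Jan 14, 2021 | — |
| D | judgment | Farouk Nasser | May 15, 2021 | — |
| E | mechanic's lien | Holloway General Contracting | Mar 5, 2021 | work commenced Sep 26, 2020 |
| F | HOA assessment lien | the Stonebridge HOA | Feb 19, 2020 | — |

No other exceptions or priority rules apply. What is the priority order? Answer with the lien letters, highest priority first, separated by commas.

First, effective dates: E relates back to Sep 26, 2020 (work commenced).
F is an HOA assessment lien, so it outranks all other liens regardless of date.
The other liens, earliest effective date first: A (Aug 3, 2020), E (Sep 26, 2020), B (Oct 25, 2020), C (Jan 14, 2021), D (May 15, 2021).
B already ranks below A; the subordination has no effect.

F, A, E, B, C, D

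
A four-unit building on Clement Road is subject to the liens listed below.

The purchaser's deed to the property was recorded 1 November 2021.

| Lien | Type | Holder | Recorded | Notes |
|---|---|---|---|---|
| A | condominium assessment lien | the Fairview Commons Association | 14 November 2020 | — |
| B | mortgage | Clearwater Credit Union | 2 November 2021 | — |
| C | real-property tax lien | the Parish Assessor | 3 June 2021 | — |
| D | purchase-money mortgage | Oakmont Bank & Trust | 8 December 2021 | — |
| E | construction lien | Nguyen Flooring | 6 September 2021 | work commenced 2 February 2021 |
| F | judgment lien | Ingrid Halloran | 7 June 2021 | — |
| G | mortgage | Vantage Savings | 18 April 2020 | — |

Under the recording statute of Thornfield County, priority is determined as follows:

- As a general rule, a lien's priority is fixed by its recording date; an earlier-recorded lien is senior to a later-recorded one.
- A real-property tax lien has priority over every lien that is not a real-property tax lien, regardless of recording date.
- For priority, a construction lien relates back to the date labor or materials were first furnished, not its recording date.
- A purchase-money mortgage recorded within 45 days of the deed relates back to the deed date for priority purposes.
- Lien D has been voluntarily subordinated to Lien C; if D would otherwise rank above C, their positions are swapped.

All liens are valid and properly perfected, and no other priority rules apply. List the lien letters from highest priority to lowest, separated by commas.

C, G, A, E, F, D, B

Effective dates after the stated exceptions: D's effective date is the deed date, 1 November 2021; E is treated as recorded 2 February 2021, the work-commencement date.
C is a real-property tax lien and takes priority over every other lien.
Ordering the rest by effective date: G (18 April 2020), A (14 November 2020), E (2 February 2021), F (7 June 2021), D (1 November 2021), B (2 November 2021).
D already ranks below C; the subordination has no effect.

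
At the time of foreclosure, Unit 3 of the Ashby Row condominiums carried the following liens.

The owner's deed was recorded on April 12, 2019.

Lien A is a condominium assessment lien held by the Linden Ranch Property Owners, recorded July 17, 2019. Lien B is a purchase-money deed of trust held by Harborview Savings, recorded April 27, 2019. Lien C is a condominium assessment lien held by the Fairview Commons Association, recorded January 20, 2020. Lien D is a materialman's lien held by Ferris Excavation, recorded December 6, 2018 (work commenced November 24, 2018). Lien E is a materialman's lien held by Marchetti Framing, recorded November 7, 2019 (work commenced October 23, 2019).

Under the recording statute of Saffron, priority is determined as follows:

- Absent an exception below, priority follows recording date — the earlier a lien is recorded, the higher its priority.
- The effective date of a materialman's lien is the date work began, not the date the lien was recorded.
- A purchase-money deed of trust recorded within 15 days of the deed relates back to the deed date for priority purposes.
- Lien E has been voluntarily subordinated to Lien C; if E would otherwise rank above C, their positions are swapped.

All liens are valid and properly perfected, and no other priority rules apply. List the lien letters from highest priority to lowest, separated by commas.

First, effective dates: B's effective date is the deed date, April 12, 2019; D is treated as recorded November 24, 2018, the work-commencement date; E's effective date is October 23, 2019, when work began.
By effective date: D (November 24, 2018), B (April 12, 2019), A (July 17, 2019), E (October 23, 2019), C (January 20, 2020).
Because E would otherwise rank above C, the subordination swaps them.

D, B, A, C, E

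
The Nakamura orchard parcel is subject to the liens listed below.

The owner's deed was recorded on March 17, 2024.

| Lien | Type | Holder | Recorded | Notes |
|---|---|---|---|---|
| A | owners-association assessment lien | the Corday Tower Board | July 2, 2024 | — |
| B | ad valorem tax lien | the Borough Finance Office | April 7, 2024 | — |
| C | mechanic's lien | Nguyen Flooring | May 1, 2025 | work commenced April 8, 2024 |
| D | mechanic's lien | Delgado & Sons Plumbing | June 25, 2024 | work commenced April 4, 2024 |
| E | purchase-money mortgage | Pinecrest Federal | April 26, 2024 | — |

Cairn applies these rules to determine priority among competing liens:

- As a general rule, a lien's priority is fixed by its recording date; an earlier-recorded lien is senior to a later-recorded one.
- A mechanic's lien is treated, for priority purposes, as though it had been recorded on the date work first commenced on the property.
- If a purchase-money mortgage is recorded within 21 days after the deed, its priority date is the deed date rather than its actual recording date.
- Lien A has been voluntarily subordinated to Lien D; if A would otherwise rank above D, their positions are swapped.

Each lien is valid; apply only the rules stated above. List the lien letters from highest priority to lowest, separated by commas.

Effective dates: C is treated as recorded April 8, 2024, the work-commencement date; D's effective date is April 4, 2024, when work began; E was recorded 40 days after the deed — beyond 21 days — so no relation-back applies.
Ordering by effective date: D (April 4, 2024), B (April 7, 2024), C (April 8, 2024), E (April 26, 2024), A (July 2, 2024).
A already ranks below D; the subordination has no effect.

D, B, C, E, A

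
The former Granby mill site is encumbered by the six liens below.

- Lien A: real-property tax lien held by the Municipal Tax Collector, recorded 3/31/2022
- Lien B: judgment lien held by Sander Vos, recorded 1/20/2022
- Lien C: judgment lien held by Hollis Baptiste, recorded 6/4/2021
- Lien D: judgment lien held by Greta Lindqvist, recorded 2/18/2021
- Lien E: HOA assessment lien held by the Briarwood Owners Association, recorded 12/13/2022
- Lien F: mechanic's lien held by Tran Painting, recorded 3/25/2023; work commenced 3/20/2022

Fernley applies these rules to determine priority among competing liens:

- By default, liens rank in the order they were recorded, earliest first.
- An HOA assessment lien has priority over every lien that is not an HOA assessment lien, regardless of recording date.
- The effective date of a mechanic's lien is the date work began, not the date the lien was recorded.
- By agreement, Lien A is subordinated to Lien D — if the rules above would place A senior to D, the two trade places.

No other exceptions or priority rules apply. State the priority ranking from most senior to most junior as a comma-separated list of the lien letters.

Adjusting effective dates: F's effective date is 3/20/2022, when work began.
E is an HOA assessment lien, so it outranks all other liens regardless of date.
Ordering the rest by effective date: D (2/18/2021), C (6/4/2021), B (1/20/2022), F (3/20/2022), A (3/31/2022).
A already ranks below D; the subordination has no effect.

E, D, C, B, F, A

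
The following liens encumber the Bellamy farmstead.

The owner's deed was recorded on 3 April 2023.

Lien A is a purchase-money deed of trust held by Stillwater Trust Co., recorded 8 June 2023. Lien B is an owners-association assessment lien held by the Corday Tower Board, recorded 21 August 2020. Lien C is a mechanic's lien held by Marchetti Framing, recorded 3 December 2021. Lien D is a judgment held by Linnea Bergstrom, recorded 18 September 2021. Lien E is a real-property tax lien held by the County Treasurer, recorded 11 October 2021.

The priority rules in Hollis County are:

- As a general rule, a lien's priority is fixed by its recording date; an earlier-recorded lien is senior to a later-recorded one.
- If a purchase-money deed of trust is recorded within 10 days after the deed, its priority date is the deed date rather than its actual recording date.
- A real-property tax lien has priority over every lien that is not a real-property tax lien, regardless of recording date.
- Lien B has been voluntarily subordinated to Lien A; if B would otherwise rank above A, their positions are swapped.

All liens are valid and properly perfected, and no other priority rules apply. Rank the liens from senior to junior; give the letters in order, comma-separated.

E, A, D, C, B

Effective dates after the stated exceptions: A was recorded 66 days after the deed — beyond 10 days — so no relation-back applies.
E is a real-property tax lien and takes priority over every other lien.
Ordering the rest by effective date: B (21 August 2020), D (18 September 2021), C (3 December 2021), A (8 June 2023).
B is senior to A before the subordination, so the two trade places.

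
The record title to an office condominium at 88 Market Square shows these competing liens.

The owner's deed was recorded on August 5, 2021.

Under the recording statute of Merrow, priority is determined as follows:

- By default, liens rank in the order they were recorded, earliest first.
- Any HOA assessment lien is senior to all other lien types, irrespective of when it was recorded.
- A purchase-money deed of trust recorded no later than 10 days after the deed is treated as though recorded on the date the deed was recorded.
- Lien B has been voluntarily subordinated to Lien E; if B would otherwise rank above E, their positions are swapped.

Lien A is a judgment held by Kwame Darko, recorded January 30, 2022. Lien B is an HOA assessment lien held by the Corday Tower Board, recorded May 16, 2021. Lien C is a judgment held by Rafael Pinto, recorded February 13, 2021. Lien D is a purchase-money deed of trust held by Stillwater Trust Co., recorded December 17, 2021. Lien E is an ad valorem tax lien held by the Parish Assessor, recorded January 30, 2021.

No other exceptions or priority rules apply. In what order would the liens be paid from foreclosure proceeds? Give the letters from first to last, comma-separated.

E, B, C, D, A

Effective dates: D was recorded 134 days after the deed — beyond 10 days — so no relation-back applies.
B, as an HOA assessment lien, has superpriority and ranks first.
Ordering the rest by effective date: E (January 30, 2021), C (February 13, 2021), D (December 17, 2021), A (January 30, 2022).
The subordination applies — B was senior to E — so B and E swap.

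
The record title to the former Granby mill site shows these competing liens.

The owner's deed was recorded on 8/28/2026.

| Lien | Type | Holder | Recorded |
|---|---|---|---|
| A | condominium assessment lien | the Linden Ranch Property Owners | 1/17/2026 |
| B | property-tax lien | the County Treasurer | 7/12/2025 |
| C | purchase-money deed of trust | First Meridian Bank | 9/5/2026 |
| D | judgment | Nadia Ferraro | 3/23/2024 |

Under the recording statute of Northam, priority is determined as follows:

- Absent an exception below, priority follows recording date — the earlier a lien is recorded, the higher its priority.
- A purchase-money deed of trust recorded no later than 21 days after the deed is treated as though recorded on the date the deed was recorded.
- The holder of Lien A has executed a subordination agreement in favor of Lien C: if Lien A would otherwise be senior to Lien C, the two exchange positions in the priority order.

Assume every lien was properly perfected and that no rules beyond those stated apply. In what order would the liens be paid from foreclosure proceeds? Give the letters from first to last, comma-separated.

D, B, C, A

Effective dates after the stated exceptions: C relates back to the deed date 8/28/2026.
Sorted by effective date: D (3/23/2024), B (7/12/2025), A (1/17/2026), C (8/28/2026).
A is senior to C before the subordination, so the two trade places.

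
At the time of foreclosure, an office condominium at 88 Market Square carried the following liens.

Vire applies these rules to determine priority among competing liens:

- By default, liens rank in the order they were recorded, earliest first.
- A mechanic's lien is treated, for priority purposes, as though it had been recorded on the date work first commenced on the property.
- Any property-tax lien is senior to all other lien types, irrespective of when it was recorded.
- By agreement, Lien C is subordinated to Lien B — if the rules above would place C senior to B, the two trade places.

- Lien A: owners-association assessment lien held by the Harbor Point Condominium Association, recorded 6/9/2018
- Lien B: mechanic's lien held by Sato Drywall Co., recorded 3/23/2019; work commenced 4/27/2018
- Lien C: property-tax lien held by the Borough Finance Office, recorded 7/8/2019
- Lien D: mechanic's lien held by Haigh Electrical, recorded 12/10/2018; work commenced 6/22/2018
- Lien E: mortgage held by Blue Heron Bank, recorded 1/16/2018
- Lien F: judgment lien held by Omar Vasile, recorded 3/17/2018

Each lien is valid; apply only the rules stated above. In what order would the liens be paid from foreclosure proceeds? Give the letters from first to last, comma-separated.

Adjusting effective dates: B's effective date is 4/27/2018, when work began; D's effective date is 6/22/2018, when work began.
As a property-tax lien, C is senior to every other lien.
The other liens, earliest effective date first: E (1/16/2018), F (3/17/2018), B (4/27/2018), A (6/9/2018), D (6/22/2018).
The subordination applies — C was senior to B — so C and B swap.

B, E, F, C, A, D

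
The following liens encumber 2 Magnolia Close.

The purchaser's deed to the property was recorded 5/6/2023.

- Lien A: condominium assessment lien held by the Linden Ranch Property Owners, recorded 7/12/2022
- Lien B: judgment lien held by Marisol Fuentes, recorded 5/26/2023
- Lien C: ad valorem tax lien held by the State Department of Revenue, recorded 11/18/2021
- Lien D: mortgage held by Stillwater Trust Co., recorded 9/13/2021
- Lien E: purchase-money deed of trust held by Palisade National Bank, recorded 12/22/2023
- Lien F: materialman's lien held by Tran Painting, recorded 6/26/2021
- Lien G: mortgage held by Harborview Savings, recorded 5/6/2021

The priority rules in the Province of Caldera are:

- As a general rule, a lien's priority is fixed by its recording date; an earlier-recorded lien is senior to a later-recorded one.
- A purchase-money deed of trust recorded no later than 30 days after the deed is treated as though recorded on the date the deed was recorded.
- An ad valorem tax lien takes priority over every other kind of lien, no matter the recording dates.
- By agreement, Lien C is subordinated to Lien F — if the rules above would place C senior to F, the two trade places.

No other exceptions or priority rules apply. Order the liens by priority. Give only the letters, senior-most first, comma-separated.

F, G, C, D, A, B, E

Effective dates after the stated exceptions: E was recorded 230 days after the deed, outside the 30-day window, so it keeps its recording date.
C is an ad valorem tax lien, so it outranks all other liens regardless of date.
The other liens, earliest effective date first: G (5/6/2021), F (6/26/2021), D (9/13/2021), A (7/12/2022), B (5/26/2023), E (12/22/2023).
The subordination applies — C was senior to F — so C and F swap.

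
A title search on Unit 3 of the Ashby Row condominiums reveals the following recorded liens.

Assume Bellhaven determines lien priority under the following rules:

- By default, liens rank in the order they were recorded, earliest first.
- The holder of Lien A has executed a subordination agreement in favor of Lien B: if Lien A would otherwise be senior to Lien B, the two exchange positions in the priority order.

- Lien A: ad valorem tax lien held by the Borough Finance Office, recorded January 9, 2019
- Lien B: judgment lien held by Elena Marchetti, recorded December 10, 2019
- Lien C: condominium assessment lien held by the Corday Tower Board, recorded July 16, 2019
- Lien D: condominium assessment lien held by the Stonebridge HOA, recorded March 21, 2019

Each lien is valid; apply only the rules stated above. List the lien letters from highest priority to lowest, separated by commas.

B, D, C, A

Ordering by effective date: A (January 9, 2019), D (March 21, 2019), C (July 16, 2019), B (December 10, 2019).
The subordination applies — A was senior to B — so A and B swap.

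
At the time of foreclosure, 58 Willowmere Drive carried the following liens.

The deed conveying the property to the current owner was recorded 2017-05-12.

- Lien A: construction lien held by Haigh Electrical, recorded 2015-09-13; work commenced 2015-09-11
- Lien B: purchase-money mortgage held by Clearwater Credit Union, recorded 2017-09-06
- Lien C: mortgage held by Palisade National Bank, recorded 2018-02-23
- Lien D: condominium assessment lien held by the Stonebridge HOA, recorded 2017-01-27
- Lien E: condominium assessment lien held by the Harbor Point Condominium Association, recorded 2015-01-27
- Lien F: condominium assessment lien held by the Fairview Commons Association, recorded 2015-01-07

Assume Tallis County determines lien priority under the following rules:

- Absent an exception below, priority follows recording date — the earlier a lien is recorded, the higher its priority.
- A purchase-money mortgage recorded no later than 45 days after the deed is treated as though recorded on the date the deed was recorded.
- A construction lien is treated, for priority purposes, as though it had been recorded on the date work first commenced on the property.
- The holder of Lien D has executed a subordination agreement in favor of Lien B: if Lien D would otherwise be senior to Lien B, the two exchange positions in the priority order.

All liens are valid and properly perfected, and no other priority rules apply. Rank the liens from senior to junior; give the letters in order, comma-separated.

F, E, A, B, D, C

Effective dates: A's effective date is 2015-09-11, when work began; B was recorded 117 days after the deed — beyond 45 days — so no relation-back applies.
Ordering by effective date: F (2015-01-07), E (2015-01-27), A (2015-09-11), D (2017-01-27), B (2017-09-06), C (2018-02-23).
Because D would otherwise rank above B, the subordination swaps them.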